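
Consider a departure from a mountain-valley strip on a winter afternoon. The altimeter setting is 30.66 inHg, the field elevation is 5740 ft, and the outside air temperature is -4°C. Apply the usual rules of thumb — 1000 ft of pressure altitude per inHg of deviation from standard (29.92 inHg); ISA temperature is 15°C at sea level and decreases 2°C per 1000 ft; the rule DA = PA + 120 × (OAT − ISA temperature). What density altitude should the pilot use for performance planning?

3920 ft

Pressure altitude = 5740 + (29.92 − 30.66) × 1000 = 5740 + (-740) = 5000 ft.
ISA temperature at 5000 ft = 15 − 2 × (5000/1000) = 5°C.
ISA deviation = -4 − 5 = -9°C.
Density altitude = 5000 + 120 × (-9) = 3920 ft.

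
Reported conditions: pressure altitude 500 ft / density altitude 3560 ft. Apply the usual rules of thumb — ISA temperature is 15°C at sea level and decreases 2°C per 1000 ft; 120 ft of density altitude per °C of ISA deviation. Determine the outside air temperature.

Density altitude − pressure altitude = 3560 − 500 = +3060 ft.
At 120 ft/°C that is an ISA deviation of 3060/120 = +25.5°C.
ISA temperature at 500 ft = 15 − 2 × (500/1000) = 14°C.
OAT = ISA + deviation = 14 + (+25.5) = 39.5°C.

39.5°C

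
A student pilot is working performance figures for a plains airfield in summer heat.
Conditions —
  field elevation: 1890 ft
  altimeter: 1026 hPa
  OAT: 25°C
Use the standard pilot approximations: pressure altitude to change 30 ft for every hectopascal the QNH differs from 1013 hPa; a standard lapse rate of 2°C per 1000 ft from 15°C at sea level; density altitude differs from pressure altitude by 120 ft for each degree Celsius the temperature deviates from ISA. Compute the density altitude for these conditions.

3060 ft

Pressure altitude = 1890 + (1013 − 1026) × 30 = 1890 + (-390) = 1500 ft.
ISA temperature at 1500 ft = 15 − 2 × (1500/1000) = 12°C.
ISA deviation = 25 − 12 = +13°C.
Density altitude = 1500 + 120 × (13) = 3060 ft.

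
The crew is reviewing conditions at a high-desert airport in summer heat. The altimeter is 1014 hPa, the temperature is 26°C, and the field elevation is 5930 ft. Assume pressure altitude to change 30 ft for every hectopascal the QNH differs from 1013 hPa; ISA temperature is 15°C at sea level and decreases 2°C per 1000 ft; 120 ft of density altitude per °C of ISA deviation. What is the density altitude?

8636 ft

Pressure altitude = 5930 + (1013 − 1014) × 30 = 5930 + (-30) = 5900 ft.
ISA temperature at 5900 ft = 15 − 2 × (5900/1000) = 3.2°C.
ISA deviation = 26 − 3.2 = +22.8°C.
Density altitude = 5900 + 120 × (22.8) = 8636 ft.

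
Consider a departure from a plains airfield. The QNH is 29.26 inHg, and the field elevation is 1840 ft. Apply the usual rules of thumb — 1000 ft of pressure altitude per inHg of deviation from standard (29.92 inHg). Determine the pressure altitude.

Pressure correction = (29.92 − 29.26) × 1000 = +660 ft.
Pressure altitude = 1840 + (+660) = 2500 ft.

2500 ft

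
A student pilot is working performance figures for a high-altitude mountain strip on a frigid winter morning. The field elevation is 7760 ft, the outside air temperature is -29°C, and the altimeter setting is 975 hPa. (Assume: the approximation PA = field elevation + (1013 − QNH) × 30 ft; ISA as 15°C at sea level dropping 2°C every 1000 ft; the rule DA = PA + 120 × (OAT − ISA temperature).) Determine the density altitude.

5756 ft

Pressure altitude = 7760 + (1013 − 975) × 30 = 7760 + (+1140) = 8900 ft.
ISA temperature at 8900 ft = 15 − 2 × (8900/1000) = -2.8°C.
ISA deviation = -29 − (-2.8) = -26.2°C.
Density altitude = 8900 + 120 × (-26.2) = 5756 ft.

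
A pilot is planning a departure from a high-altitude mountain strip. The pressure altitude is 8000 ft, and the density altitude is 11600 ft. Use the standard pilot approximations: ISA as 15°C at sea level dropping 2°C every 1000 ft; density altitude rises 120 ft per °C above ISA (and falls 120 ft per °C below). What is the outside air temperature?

29°C

Density altitude − pressure altitude = 11600 − 8000 = +3600 ft.
At 120 ft/°C that is an ISA deviation of 3600/120 = +30°C.
ISA temperature at 8000 ft = 15 − 2 × (8000/1000) = -1°C.
OAT = ISA + deviation = -1 + (+30) = 29°C.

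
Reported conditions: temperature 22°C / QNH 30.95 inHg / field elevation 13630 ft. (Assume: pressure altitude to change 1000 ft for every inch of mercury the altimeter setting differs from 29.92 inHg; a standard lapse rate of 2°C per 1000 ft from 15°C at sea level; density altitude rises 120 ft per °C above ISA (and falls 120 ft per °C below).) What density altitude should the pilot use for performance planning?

Pressure altitude = 13630 + (29.92 − 30.95) × 1000 = 13630 + (-1030) = 12600 ft.
ISA temperature at 12600 ft = 15 − 2 × (12600/1000) = -10.2°C.
ISA deviation = 22 − (-10.2) = +32.2°C.
Density altitude = 12600 + 120 × (32.2) = 16464 ft.

16464 ft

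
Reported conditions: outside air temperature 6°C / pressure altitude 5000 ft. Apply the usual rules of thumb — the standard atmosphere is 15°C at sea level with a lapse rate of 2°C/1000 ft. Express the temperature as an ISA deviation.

ISA temperature at 5000 ft = 15 − 2 × (5000/1000) = 5°C.
Deviation = OAT − ISA = 6 − 5 = +1°C.

ISA+1°C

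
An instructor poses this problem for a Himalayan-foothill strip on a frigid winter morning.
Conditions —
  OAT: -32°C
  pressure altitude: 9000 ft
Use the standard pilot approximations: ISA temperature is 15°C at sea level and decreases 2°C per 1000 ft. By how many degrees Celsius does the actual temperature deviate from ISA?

ISA temperature at 9000 ft = 15 − 2 × (9000/1000) = -3°C.
Deviation = OAT − ISA = -32 − (-3) = -29°C.

ISA-29°C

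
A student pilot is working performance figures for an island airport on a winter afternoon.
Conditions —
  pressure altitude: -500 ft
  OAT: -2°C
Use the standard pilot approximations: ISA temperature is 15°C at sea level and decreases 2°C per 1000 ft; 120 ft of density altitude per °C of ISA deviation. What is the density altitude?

-2660 ft

ISA temperature at -500 ft = 15 − 2 × (-500/1000) = 16°C.
ISA deviation = -2 − 16 = -18°C.
Density altitude = -500 + 120 × (-18) = -500 + (-2160) = -2660 ft.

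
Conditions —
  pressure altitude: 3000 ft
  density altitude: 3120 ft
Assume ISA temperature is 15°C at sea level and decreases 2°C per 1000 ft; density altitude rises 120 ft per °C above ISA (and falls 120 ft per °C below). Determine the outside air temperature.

Density altitude − pressure altitude = 3120 − 3000 = +120 ft.
At 120 ft/°C that is an ISA deviation of 120/120 = +1°C.
ISA temperature at 3000 ft = 15 − 2 × (3000/1000) = 9°C.
OAT = ISA + deviation = 9 + (+1) = 10°C.

10°C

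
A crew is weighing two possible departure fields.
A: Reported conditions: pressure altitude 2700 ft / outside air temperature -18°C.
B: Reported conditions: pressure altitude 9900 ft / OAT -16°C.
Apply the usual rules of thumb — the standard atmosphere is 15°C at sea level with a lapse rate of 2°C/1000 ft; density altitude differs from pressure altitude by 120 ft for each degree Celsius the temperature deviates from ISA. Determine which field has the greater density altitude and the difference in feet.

A: ISA temp = 9.6°C, deviation -27.6°C, DA = 2700 + 120 × (-27.6) = -612 ft.
B: ISA temp = -4.8°C, deviation -11.2°C, DA = 9900 + 120 × (-11.2) = 8556 ft.
B is higher by 8556 − (-612) = 9168 ft.

B by 9168 ft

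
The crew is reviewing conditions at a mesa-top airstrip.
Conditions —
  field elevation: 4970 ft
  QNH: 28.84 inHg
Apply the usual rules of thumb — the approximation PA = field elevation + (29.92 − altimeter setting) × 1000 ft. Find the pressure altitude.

6050 ft

Pressure correction = (29.92 − 28.84) × 1000 = +1080 ft.
Pressure altitude = 4970 + (+1080) = 6050 ft.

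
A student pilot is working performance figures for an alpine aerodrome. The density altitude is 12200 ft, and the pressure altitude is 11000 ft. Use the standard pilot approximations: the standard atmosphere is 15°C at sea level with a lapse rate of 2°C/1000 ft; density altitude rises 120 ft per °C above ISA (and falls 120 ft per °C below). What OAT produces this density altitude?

Density altitude − pressure altitude = 12200 − 11000 = +1200 ft.
At 120 ft/°C that is an ISA deviation of 1200/120 = +10°C.
ISA temperature at 11000 ft = 15 − 2 × (11000/1000) = -7°C.
OAT = ISA + deviation = -7 + (+10) = 3°C.

3°C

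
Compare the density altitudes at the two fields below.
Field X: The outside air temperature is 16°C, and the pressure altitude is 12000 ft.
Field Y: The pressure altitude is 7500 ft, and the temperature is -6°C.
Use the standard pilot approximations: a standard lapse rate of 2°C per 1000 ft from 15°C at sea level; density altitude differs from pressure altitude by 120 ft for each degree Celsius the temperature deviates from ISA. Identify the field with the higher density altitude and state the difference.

Field X by 8220 ft

Field X: ISA temp = -9°C, deviation +25°C, DA = 12000 + 120 × 25 = 15000 ft.
Field Y: ISA temp = 0°C, deviation -6°C, DA = 7500 + 120 × (-6) = 6780 ft.
Field X is higher by 15000 − 6780 = 8220 ft.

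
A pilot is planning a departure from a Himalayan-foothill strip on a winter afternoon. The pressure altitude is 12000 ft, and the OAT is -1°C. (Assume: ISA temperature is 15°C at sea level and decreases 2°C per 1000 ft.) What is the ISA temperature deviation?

ISA+8°C

ISA temperature at 12000 ft = 15 − 2 × (12000/1000) = -9°C.
Deviation = OAT − ISA = -1 − (-9) = +8°C.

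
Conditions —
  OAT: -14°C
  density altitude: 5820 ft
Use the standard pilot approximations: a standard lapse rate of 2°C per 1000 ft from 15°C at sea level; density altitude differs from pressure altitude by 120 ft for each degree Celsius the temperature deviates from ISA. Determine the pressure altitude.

7500 ft

DA = PA + 120 × (OAT − (15 − 2·PA/1000)) = PA + 120·OAT − 1800 + 0.24·PA = 1.24·PA + 120·OAT − 1800.
So 1.24·PA = 5820 − 120 × (-14) + 1800 = 9300.
PA = 9300 / 1.24 = 7500 ft.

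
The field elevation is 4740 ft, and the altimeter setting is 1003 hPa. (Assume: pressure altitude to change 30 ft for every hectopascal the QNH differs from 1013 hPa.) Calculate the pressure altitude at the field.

5040 ft

Pressure correction = (1013 − 1003) × 30 = +300 ft.
Pressure altitude = 4740 + (+300) = 5040 ft.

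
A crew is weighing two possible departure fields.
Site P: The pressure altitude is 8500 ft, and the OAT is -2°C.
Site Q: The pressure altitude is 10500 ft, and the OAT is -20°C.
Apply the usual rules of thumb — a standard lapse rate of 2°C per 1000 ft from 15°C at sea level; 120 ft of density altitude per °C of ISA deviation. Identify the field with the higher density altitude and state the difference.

Site Q by 320 ft

Site P: ISA temp = -2°C, deviation 0°C, DA = 8500 + 120 × 0 = 8500 ft.
Site Q: ISA temp = -6°C, deviation -14°C, DA = 10500 + 120 × (-14) = 8820 ft.
Site Q is higher by 8820 − 8500 = 320 ft.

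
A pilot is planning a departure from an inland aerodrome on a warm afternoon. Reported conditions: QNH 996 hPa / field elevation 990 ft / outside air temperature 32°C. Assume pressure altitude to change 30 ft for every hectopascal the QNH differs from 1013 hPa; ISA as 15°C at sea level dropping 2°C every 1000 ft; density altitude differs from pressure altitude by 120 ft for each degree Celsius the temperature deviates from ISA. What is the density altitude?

3900 ft

Pressure altitude = 990 + (1013 − 996) × 30 = 990 + (+510) = 1500 ft.
ISA temperature at 1500 ft = 15 − 2 × (1500/1000) = 12°C.
ISA deviation = 32 − 12 = +20°C.
Density altitude = 1500 + 120 × (20) = 3900 ft.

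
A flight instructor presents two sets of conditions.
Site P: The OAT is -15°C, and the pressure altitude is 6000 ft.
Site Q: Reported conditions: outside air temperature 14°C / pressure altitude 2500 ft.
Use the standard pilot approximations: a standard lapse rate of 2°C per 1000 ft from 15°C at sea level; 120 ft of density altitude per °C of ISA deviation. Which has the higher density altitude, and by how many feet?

Site P by 860 ft

Site P: ISA temp = 3°C, deviation -18°C, DA = 6000 + 120 × (-18) = 3840 ft.
Site Q: ISA temp = 10°C, deviation +4°C, DA = 2500 + 120 × 4 = 2980 ft.
Site P is higher by 3840 − 2980 = 860 ft.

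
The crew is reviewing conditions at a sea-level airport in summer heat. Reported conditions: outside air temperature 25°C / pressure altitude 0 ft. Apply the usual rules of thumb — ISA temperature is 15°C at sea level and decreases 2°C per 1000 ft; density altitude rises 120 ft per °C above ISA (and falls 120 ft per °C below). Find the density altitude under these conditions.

1200 ft

ISA temperature at 0 ft = 15 − 2 × (0/1000) = 15°C.
ISA deviation = 25 − 15 = +10°C.
Density altitude = 0 + 120 × (10) = 0 + (+1200) = 1200 ft.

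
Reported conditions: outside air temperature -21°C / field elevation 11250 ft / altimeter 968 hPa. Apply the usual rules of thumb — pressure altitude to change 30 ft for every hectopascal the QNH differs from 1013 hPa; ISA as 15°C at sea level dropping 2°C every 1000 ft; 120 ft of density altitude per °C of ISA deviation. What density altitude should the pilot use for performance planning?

11304 ft

Pressure altitude = 11250 + (1013 − 968) × 30 = 11250 + (+1350) = 12600 ft.
ISA temperature at 12600 ft = 15 − 2 × (12600/1000) = -10.2°C.
ISA deviation = -21 − (-10.2) = -10.8°C.
Density altitude = 12600 + 120 × (-10.8) = 11304 ft.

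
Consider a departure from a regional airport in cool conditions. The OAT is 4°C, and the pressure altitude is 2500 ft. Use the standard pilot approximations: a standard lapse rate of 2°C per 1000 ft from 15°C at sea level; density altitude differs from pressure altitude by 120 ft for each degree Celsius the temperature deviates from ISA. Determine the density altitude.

ISA temperature at 2500 ft = 15 − 2 × (2500/1000) = 10°C.
ISA deviation = 4 − 10 = -6°C.
Density altitude = 2500 + 120 × (-6) = 2500 + (-720) = 1780 ft.

1780 ft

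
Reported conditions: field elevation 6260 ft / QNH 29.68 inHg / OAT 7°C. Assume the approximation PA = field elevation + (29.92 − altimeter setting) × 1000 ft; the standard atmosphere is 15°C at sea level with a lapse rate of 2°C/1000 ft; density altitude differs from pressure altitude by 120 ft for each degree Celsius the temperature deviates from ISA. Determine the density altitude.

Pressure altitude = 6260 + (29.92 − 29.68) × 1000 = 6260 + (+240) = 6500 ft.
ISA temperature at 6500 ft = 15 − 2 × (6500/1000) = 2°C.
ISA deviation = 7 − 2 = +5°C.
Density altitude = 6500 + 120 × (5) = 7100 ft.

7100 ft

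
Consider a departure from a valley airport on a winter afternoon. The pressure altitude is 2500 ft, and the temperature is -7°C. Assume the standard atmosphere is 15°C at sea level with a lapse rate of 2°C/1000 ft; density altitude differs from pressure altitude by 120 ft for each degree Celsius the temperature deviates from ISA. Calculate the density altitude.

460 ft

ISA temperature at 2500 ft = 15 − 2 × (2500/1000) = 10°C.
ISA deviation = -7 − 10 = -17°C.
Density altitude = 2500 + 120 × (-17) = 2500 + (-2040) = 460 ft.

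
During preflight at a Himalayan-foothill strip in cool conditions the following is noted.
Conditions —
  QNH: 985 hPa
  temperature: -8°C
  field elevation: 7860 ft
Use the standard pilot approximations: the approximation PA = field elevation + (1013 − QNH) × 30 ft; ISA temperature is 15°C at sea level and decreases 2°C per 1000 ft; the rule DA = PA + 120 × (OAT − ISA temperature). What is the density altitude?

Pressure altitude = 7860 + (1013 − 985) × 30 = 7860 + (+840) = 8700 ft.
ISA temperature at 8700 ft = 15 − 2 × (8700/1000) = -2.4°C.
ISA deviation = -8 − (-2.4) = -5.6°C.
Density altitude = 8700 + 120 × (-5.6) = 8028 ft.

8028 ft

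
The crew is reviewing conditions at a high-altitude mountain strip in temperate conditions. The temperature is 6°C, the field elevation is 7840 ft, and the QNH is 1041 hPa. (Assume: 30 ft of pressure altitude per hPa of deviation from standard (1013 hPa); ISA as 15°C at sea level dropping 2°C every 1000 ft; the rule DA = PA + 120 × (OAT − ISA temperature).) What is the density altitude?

7600 ft

Pressure altitude = 7840 + (1013 − 1041) × 30 = 7840 + (-840) = 7000 ft.
ISA temperature at 7000 ft = 15 − 2 × (7000/1000) = 1°C.
ISA deviation = 6 − 1 = +5°C.
Density altitude = 7000 + 120 × (5) = 7600 ft.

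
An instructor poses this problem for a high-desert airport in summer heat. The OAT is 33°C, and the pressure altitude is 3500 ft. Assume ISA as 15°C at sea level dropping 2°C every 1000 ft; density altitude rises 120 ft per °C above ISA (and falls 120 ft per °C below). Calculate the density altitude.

ISA temperature at 3500 ft = 15 − 2 × (3500/1000) = 8°C.
ISA deviation = 33 − 8 = +25°C.
Density altitude = 3500 + 120 × (25) = 3500 + (+3000) = 6500 ft.

6500 ft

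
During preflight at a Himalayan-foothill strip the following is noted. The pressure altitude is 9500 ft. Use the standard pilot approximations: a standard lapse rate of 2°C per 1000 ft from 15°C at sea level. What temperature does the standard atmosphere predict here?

-4°C

ISA temperature = 15 − 2 × (9500/1000) = 15 − 19 = -4°C.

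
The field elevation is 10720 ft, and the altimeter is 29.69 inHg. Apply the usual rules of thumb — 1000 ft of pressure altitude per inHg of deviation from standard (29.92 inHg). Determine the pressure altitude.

Pressure correction = (29.92 − 29.69) × 1000 = +230 ft.
Pressure altitude = 10720 + (+230) = 10950 ft.

10950 ft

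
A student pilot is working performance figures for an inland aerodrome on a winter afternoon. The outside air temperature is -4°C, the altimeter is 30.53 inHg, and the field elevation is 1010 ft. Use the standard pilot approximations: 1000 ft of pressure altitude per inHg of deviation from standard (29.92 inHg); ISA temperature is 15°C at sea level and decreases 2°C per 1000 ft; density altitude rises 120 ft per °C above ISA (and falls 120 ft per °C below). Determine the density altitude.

Pressure altitude = 1010 + (29.92 − 30.53) × 1000 = 1010 + (-610) = 400 ft.
ISA temperature at 400 ft = 15 − 2 × (400/1000) = 14.2°C.
ISA deviation = -4 − 14.2 = -18.2°C.
Density altitude = 400 + 120 × (-18.2) = -1784 ft.

-1784 ft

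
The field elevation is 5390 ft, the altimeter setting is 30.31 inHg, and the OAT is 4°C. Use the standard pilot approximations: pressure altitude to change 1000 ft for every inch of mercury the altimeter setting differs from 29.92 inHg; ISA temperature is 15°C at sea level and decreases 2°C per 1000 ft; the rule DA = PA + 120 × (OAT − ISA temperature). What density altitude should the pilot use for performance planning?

Pressure altitude = 5390 + (29.92 − 30.31) × 1000 = 5390 + (-390) = 5000 ft.
ISA temperature at 5000 ft = 15 − 2 × (5000/1000) = 5°C.
ISA deviation = 4 − 5 = -1°C.
Density altitude = 5000 + 120 × (-1) = 4880 ft.

4880 ft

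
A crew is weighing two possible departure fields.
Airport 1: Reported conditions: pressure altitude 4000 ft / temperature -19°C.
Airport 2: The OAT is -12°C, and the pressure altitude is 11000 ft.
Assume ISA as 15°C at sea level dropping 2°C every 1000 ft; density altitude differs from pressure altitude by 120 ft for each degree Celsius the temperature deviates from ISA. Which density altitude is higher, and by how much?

Airport 1: ISA temp = 7°C, deviation -26°C, DA = 4000 + 120 × (-26) = 880 ft.
Airport 2: ISA temp = -7°C, deviation -5°C, DA = 11000 + 120 × (-5) = 10400 ft.
Airport 2 is higher by 10400 − 880 = 9520 ft.

Airport 2 by 9520 ft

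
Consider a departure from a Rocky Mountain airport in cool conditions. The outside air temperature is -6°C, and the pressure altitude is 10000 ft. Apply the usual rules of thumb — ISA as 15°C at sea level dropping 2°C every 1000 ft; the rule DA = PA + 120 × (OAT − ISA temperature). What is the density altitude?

9880 ft

ISA temperature at 10000 ft = 15 − 2 × (10000/1000) = -5°C.
ISA deviation = -6 − (-5) = -1°C.
Density altitude = 10000 + 120 × (-1) = 10000 + (-120) = 9880 ft.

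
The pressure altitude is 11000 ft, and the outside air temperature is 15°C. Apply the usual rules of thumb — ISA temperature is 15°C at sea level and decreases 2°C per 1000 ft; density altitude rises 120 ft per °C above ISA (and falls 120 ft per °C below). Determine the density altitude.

13640 ft

ISA temperature at 11000 ft = 15 − 2 × (11000/1000) = -7°C.
ISA deviation = 15 − (-7) = +22°C.
Density altitude = 11000 + 120 × (22) = 11000 + (+2640) = 13640 ft.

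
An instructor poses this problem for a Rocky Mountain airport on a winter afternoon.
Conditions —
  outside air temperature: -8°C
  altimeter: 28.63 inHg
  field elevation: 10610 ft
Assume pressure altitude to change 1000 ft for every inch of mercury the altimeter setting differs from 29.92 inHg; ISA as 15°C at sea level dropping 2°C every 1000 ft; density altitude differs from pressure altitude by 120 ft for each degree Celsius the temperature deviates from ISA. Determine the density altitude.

11996 ft

Pressure altitude = 10610 + (29.92 − 28.63) × 1000 = 10610 + (+1290) = 11900 ft.
ISA temperature at 11900 ft = 15 − 2 × (11900/1000) = -8.8°C.
ISA deviation = -8 − (-8.8) = +0.8°C.
Density altitude = 11900 + 120 × (0.8) = 11996 ft.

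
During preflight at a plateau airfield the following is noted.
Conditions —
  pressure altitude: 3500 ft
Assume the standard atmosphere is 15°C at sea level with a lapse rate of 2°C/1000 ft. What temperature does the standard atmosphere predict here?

8°C

ISA temperature = 15 − 2 × (3500/1000) = 15 − 7 = 8°C.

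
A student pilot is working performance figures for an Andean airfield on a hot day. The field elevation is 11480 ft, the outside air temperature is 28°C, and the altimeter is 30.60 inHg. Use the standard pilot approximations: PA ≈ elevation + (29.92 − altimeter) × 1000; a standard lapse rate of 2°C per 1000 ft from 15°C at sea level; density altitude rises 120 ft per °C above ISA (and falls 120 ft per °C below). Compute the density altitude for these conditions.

14952 ft

Pressure altitude = 11480 + (29.92 − 30.60) × 1000 = 11480 + (-680) = 10800 ft.
ISA temperature at 10800 ft = 15 − 2 × (10800/1000) = -6.6°C.
ISA deviation = 28 − (-6.6) = +34.6°C.
Density altitude = 10800 + 120 × (34.6) = 14952 ft.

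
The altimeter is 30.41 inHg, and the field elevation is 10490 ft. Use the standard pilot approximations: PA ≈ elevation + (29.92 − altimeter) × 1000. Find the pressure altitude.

Pressure correction = (29.92 − 30.41) × 1000 = -490 ft.
Pressure altitude = 10490 + (-490) = 10000 ft.

10000 ft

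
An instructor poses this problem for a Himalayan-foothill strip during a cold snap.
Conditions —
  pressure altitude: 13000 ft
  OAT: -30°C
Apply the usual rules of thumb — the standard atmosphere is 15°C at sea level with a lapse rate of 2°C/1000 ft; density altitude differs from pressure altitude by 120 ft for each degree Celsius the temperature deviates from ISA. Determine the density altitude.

ISA temperature at 13000 ft = 15 − 2 × (13000/1000) = -11°C.
ISA deviation = -30 − (-11) = -19°C.
Density altitude = 13000 + 120 × (-19) = 13000 + (-2280) = 10720 ft.

10720 ft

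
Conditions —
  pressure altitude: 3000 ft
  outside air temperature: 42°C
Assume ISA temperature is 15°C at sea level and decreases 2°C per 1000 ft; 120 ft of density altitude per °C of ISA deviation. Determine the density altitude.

6960 ft

ISA temperature at 3000 ft = 15 − 2 × (3000/1000) = 9°C.
ISA deviation = 42 − 9 = +33°C.
Density altitude = 3000 + 120 × (33) = 3000 + (+3960) = 6960 ft.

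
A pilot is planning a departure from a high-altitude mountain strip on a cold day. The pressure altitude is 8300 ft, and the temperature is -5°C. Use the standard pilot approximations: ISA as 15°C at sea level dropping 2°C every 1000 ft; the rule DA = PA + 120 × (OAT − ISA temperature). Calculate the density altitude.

ISA temperature at 8300 ft = 15 − 2 × (8300/1000) = -1.6°C.
ISA deviation = -5 − (-1.6) = -3.4°C.
Density altitude = 8300 + 120 × (-3.4) = 8300 + (-408) = 7892 ft.

7892 ft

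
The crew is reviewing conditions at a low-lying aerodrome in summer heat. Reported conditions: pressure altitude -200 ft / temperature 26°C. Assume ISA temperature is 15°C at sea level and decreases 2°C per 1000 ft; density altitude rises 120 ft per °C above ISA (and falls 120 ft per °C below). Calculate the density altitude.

ISA temperature at -200 ft = 15 − 2 × (-200/1000) = 15.4°C.
ISA deviation = 26 − 15.4 = +10.6°C.
Density altitude = -200 + 120 × (10.6) = -200 + (+1272) = 1072 ft.

1072 ft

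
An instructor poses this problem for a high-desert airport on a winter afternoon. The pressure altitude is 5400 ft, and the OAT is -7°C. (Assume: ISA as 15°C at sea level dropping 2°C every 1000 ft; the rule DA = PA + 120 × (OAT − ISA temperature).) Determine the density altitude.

ISA temperature at 5400 ft = 15 − 2 × (5400/1000) = 4.2°C.
ISA deviation = -7 − 4.2 = -11.2°C.
Density altitude = 5400 + 120 × (-11.2) = 5400 + (-1344) = 4056 ft.

4056 ft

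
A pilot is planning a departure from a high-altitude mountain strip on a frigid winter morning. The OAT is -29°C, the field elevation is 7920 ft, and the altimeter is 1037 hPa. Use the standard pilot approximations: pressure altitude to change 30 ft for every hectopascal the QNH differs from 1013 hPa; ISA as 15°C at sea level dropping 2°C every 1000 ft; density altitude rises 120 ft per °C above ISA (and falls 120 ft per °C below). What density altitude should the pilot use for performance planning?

3648 ft

Pressure altitude = 7920 + (1013 − 1037) × 30 = 7920 + (-720) = 7200 ft.
ISA temperature at 7200 ft = 15 − 2 × (7200/1000) = 0.6°C.
ISA deviation = -29 − 0.6 = -29.6°C.
Density altitude = 7200 + 120 × (-29.6) = 3648 ft.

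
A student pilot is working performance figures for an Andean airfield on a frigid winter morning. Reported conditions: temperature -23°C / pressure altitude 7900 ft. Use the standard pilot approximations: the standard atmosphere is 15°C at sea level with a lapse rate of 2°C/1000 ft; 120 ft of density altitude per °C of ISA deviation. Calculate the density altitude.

5236 ft

ISA temperature at 7900 ft = 15 − 2 × (7900/1000) = -0.8°C.
ISA deviation = -23 − (-0.8) = -22.2°C.
Density altitude = 7900 + 120 × (-22.2) = 7900 + (-2664) = 5236 ft.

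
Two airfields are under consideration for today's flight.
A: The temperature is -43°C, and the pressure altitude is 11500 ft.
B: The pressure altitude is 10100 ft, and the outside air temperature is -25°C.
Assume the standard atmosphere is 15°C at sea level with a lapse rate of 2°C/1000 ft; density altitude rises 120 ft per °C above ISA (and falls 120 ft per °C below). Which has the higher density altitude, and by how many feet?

B by 424 ft

A: ISA temp = -8°C, deviation -35°C, DA = 11500 + 120 × (-35) = 7300 ft.
B: ISA temp = -5.2°C, deviation -19.8°C, DA = 10100 + 120 × (-19.8) = 7724 ft.
B is higher by 7724 − 7300 = 424 ft.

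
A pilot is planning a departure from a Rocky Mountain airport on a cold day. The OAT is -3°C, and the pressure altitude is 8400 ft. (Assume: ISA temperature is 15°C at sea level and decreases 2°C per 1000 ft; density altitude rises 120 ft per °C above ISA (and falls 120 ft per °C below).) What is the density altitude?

ISA temperature at 8400 ft = 15 − 2 × (8400/1000) = -1.8°C.
ISA deviation = -3 − (-1.8) = -1.2°C.
Density altitude = 8400 + 120 × (-1.2) = 8400 + (-144) = 8256 ft.

8256 ft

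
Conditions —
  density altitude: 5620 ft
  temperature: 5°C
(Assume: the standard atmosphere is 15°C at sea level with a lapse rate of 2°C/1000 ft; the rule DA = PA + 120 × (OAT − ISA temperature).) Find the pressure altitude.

5500 ft

DA = PA + 120 × (OAT − (15 − 2·PA/1000)) = PA + 120·OAT − 1800 + 0.24·PA = 1.24·PA + 120·OAT − 1800.
So 1.24·PA = 5620 − 120 × 5 + 1800 = 6820.
PA = 6820 / 1.24 = 5500 ft.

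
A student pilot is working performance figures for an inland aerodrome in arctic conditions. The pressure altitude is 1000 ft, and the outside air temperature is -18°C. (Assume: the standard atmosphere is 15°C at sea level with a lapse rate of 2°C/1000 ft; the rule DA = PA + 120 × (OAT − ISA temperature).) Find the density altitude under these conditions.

-2720 ft

ISA temperature at 1000 ft = 15 − 2 × (1000/1000) = 13°C.
ISA deviation = -18 − 13 = -31°C.
Density altitude = 1000 + 120 × (-31) = 1000 + (-3720) = -2720 ft.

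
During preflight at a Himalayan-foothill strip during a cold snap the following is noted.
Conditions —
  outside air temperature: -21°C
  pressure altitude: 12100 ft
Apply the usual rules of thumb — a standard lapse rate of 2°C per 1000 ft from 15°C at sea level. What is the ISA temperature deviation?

ISA temperature at 12100 ft = 15 − 2 × (12100/1000) = -9.2°C.
Deviation = OAT − ISA = -21 − (-9.2) = -11.8°C.

ISA-11.8°C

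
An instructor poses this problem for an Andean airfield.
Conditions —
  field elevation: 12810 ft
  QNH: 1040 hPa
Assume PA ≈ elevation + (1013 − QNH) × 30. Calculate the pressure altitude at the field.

12000 ft

Pressure correction = (1013 − 1040) × 30 = -810 ft.
Pressure altitude = 12810 + (-810) = 12000 ft.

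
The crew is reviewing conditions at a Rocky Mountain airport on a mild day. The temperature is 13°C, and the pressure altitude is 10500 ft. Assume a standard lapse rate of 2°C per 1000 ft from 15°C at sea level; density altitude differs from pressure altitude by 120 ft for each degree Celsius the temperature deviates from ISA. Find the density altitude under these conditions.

12780 ft

ISA temperature at 10500 ft = 15 − 2 × (10500/1000) = -6°C.
ISA deviation = 13 − (-6) = +19°C.
Density altitude = 10500 + 120 × (19) = 10500 + (+2280) = 12780 ft.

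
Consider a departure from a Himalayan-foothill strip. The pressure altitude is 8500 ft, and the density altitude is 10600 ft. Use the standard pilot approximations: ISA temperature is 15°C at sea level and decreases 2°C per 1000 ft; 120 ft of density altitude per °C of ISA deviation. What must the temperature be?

Density altitude − pressure altitude = 10600 − 8500 = +2100 ft.
At 120 ft/°C that is an ISA deviation of 2100/120 = +17.5°C.
ISA temperature at 8500 ft = 15 − 2 × (8500/1000) = -2°C.
OAT = ISA + deviation = -2 + (+17.5) = 15.5°C.

15.5°C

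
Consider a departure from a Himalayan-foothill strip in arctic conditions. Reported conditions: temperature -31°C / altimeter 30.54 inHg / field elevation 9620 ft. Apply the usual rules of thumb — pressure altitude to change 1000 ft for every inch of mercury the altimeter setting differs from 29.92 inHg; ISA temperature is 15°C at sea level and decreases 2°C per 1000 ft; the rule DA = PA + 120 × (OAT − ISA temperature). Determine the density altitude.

5640 ft

Pressure altitude = 9620 + (29.92 − 30.54) × 1000 = 9620 + (-620) = 9000 ft.
ISA temperature at 9000 ft = 15 − 2 × (9000/1000) = -3°C.
ISA deviation = -31 − (-3) = -28°C.
Density altitude = 9000 + 120 × (-28) = 5640 ft.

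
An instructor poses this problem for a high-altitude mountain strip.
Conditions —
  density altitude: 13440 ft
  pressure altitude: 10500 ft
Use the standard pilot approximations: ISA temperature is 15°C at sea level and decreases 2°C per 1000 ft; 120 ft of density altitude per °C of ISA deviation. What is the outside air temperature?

18.5°C

Density altitude − pressure altitude = 13440 − 10500 = +2940 ft.
At 120 ft/°C that is an ISA deviation of 2940/120 = +24.5°C.
ISA temperature at 10500 ft = 15 − 2 × (10500/1000) = -6°C.
OAT = ISA + deviation = -6 + (+24.5) = 18.5°C.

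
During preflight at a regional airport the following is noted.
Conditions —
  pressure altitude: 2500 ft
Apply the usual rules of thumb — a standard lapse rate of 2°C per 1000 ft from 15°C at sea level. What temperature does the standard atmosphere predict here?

ISA temperature = 15 − 2 × (2500/1000) = 15 − 5 = 10°C.

10°C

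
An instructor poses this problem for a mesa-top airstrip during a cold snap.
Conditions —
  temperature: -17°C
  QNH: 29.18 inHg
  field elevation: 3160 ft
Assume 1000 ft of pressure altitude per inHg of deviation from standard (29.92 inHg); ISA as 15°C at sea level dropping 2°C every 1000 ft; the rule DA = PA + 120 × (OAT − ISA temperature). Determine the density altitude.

Pressure altitude = 3160 + (29.92 − 29.18) × 1000 = 3160 + (+740) = 3900 ft.
ISA temperature at 3900 ft = 15 − 2 × (3900/1000) = 7.2°C.
ISA deviation = -17 − 7.2 = -24.2°C.
Density altitude = 3900 + 120 × (-24.2) = 996 ft.

996 ft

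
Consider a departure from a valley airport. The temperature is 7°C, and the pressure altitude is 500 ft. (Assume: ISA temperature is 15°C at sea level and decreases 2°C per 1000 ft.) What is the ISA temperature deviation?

ISA temperature at 500 ft = 15 − 2 × (500/1000) = 14°C.
Deviation = OAT − ISA = 7 − 14 = -7°C.

ISA-7°C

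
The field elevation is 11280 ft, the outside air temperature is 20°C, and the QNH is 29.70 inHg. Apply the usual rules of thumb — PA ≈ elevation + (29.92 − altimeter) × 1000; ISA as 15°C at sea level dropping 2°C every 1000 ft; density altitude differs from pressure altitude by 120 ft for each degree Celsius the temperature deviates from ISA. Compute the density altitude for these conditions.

14860 ft

Pressure altitude = 11280 + (29.92 − 29.70) × 1000 = 11280 + (+220) = 11500 ft.
ISA temperature at 11500 ft = 15 − 2 × (11500/1000) = -8°C.
ISA deviation = 20 − (-8) = +28°C.
Density altitude = 11500 + 120 × (28) = 14860 ft.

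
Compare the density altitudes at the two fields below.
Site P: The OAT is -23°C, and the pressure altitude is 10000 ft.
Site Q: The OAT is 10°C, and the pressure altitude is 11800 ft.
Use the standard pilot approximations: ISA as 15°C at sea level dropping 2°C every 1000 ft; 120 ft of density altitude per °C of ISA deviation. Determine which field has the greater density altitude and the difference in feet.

Site P: ISA temp = -5°C, deviation -18°C, DA = 10000 + 120 × (-18) = 7840 ft.
Site Q: ISA temp = -8.6°C, deviation +18.6°C, DA = 11800 + 120 × 18.6 = 14032 ft.
Site Q is higher by 14032 − 7840 = 6192 ft.

Site Q by 6192 ft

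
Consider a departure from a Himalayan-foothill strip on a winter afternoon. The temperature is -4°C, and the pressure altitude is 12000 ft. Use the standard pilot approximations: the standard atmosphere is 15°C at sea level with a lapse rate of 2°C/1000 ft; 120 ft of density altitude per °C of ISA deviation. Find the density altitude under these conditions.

12600 ft

ISA temperature at 12000 ft = 15 − 2 × (12000/1000) = -9°C.
ISA deviation = -4 − (-9) = +5°C.
Density altitude = 12000 + 120 × (5) = 12000 + (+600) = 12600 ft.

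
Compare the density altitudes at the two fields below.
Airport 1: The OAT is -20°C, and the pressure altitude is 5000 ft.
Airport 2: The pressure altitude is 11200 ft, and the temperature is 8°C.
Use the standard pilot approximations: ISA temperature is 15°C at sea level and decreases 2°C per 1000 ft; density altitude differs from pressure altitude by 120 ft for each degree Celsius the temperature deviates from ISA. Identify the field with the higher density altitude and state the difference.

Airport 1: ISA temp = 5°C, deviation -25°C, DA = 5000 + 120 × (-25) = 2000 ft.
Airport 2: ISA temp = -7.4°C, deviation +15.4°C, DA = 11200 + 120 × 15.4 = 13048 ft.
Airport 2 is higher by 13048 − 2000 = 11048 ft.

Airport 2 by 11048 ft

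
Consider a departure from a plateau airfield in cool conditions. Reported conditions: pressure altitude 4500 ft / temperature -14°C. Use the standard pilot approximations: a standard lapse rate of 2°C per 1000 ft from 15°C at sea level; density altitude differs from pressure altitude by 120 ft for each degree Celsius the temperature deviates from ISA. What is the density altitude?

2100 ft

ISA temperature at 4500 ft = 15 − 2 × (4500/1000) = 6°C.
ISA deviation = -14 − 6 = -20°C.
Density altitude = 4500 + 120 × (-20) = 4500 + (-2400) = 2100 ft.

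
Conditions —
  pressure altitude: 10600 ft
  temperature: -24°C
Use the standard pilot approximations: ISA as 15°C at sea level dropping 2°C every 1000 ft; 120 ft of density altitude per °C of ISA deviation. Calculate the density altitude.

8464 ft

ISA temperature at 10600 ft = 15 − 2 × (10600/1000) = -6.2°C.
ISA deviation = -24 − (-6.2) = -17.8°C.
Density altitude = 10600 + 120 × (-17.8) = 10600 + (-2136) = 8464 ft.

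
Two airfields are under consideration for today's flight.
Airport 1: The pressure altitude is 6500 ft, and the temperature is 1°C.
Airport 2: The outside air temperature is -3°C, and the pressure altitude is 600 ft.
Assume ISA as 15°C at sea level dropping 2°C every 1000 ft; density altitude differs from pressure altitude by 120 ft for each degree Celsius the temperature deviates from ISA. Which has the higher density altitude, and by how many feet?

Airport 1: ISA temp = 2°C, deviation -1°C, DA = 6500 + 120 × (-1) = 6380 ft.
Airport 2: ISA temp = 13.8°C, deviation -16.8°C, DA = 600 + 120 × (-16.8) = -1416 ft.
Airport 1 is higher by 6380 − (-1416) = 7796 ft.

Airport 1 by 7796 ft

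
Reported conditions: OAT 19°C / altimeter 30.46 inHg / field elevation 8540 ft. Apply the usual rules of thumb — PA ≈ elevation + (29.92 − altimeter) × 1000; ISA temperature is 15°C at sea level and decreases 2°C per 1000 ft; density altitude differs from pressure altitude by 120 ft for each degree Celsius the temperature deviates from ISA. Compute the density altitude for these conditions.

Pressure altitude = 8540 + (29.92 − 30.46) × 1000 = 8540 + (-540) = 8000 ft.
ISA temperature at 8000 ft = 15 − 2 × (8000/1000) = -1°C.
ISA deviation = 19 − (-1) = +20°C.
Density altitude = 8000 + 120 × (20) = 10400 ft.

10400 ft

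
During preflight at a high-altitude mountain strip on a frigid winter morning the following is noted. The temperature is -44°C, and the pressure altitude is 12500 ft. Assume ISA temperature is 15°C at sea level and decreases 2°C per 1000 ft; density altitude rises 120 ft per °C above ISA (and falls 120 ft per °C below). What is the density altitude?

8420 ft

ISA temperature at 12500 ft = 15 − 2 × (12500/1000) = -10°C.
ISA deviation = -44 − (-10) = -34°C.
Density altitude = 12500 + 120 × (-34) = 12500 + (-4080) = 8420 ft.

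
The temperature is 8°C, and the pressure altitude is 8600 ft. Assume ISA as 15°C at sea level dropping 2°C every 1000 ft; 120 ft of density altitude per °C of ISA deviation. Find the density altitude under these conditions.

9824 ft

ISA temperature at 8600 ft = 15 − 2 × (8600/1000) = -2.2°C.
ISA deviation = 8 − (-2.2) = +10.2°C.
Density altitude = 8600 + 120 × (10.2) = 8600 + (+1224) = 9824 ft.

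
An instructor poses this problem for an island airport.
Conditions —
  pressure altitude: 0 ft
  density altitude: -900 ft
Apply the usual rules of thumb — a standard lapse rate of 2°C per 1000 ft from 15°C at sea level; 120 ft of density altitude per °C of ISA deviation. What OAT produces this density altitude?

Density altitude − pressure altitude = -900 − 0 = -900 ft.
At 120 ft/°C that is an ISA deviation of -900/120 = -7.5°C.
ISA temperature at 0 ft = 15 − 2 × (0/1000) = 15°C.
OAT = ISA + deviation = 15 + (-7.5) = 7.5°C.

7.5°C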